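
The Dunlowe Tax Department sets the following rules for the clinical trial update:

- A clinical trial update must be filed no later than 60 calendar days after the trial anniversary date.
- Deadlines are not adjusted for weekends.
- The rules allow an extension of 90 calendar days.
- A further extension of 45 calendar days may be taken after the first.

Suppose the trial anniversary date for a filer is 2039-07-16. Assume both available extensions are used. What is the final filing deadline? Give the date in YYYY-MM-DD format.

60 calendar days after 2039-07-16 is 2039-09-14.
No adjustment is made for weekends or holidays, so 2039-09-14 stands.
With the 90-day extension, 2039-09-14 becomes 2039-12-13.
2039-12-13 is a Tuesday; no weekend or holiday adjustment applies.
Add the 45 calendar-day extension to 2039-12-13: 2040-01-27.
2040-01-27 is a Friday; no weekend or holiday adjustment applies.
Deadline: 2040-01-27.

2040-01-27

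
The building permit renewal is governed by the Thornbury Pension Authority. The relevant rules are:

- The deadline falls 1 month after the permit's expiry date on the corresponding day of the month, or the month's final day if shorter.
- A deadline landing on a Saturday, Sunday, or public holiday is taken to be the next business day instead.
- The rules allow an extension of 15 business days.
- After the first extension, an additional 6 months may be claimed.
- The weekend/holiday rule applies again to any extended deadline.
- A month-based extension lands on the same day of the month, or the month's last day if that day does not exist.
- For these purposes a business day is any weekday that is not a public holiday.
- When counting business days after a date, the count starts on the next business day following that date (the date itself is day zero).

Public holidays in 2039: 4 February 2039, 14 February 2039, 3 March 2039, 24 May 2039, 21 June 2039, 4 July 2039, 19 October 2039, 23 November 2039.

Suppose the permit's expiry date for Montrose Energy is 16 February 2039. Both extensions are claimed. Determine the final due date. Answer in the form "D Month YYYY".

6 October 2039

1 month after 16 February 2039, on the same day of the month, is 16 March 2039.
16 March 2039 is a Wednesday and not a listed holiday, so it stands.
Counting 15 further business days from 16 March 2039 reaches 6 April 2039.
6 April 2039 falls on a Wednesday, which is a business day, so no adjustment is needed.
Applying the 6 months extension: 6 months after 6 April 2039 is 6 October 2039.
6 October 2039 (Thursday) is already a business day.
Final deadline: 6 October 2039.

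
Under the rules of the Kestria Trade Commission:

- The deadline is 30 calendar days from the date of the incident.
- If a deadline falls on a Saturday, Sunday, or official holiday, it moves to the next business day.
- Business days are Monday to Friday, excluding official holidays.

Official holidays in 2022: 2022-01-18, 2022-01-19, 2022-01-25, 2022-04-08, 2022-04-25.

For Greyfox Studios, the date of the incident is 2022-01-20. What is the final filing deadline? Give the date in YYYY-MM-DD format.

30 calendar days after 2022-01-20 is 2022-02-19.
Because 2022-02-19 is a Saturday, the deadline becomes 2022-02-21 (Monday).
Final deadline: 2022-02-21.

2022-02-21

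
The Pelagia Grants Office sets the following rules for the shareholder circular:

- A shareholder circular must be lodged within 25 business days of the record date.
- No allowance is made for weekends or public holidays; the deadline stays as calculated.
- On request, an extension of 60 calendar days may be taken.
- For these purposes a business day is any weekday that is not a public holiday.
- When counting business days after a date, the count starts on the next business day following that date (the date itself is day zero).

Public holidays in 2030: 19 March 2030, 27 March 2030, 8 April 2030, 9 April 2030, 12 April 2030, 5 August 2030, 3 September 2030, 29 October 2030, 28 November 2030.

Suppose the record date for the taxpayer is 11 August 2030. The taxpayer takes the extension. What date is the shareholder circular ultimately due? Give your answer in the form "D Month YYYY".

Starting the day after 11 August 2030 and counting 25 business days lands on 16 September 2030.
16 September 2030 falls on a Monday. The rules make no weekend/holiday allowance, so it remains 16 September 2030.
The 60-calendar-day extension moves the deadline from 16 September 2030 to 15 November 2030.
No adjustment is made for weekends or holidays, so 15 November 2030 stands.
Deadline: 15 November 2030.

15 November 2030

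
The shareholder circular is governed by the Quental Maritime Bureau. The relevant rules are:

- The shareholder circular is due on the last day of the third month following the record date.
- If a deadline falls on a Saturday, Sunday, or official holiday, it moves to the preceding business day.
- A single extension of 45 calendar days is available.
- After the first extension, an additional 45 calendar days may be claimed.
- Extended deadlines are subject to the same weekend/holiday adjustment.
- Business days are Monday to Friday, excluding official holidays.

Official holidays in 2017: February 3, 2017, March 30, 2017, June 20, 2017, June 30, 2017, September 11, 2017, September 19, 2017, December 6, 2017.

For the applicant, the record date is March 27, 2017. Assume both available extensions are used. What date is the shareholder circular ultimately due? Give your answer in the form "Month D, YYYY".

The third month after March 27, 2017 is June 2017, whose last day is June 30, 2017.
June 30, 2017 is a listed holiday; the preceding business day is June 29, 2017 (Thursday).
Add the 45 calendar-day extension to June 29, 2017: August 13, 2017.
August 13, 2017 falls on a Sunday. Rolling to the preceding business day gives August 11, 2017, a Friday.
Add the 45 calendar-day extension to August 11, 2017: September 25, 2017.
September 25, 2017 (Monday) is already a business day.
So the filing is due September 25, 2017.

September 25, 2017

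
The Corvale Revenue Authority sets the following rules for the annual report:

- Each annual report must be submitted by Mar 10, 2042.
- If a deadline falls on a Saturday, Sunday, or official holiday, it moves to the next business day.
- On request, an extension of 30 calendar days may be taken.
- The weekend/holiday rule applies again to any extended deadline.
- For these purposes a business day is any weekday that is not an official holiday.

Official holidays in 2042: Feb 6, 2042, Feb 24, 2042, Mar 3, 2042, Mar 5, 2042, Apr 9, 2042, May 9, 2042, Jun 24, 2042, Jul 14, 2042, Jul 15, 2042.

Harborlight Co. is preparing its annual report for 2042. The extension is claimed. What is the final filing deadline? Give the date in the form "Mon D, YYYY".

The statutory due date is Mar 10, 2042.
Mar 10, 2042 (Monday) is already a business day.
With the 30-day extension, Mar 10, 2042 becomes Apr 9, 2042.
Apr 9, 2042 is a listed holiday; the next business day is Apr 10, 2042 (Thursday).
Final deadline: Apr 10, 2042.

Apr 10, 2042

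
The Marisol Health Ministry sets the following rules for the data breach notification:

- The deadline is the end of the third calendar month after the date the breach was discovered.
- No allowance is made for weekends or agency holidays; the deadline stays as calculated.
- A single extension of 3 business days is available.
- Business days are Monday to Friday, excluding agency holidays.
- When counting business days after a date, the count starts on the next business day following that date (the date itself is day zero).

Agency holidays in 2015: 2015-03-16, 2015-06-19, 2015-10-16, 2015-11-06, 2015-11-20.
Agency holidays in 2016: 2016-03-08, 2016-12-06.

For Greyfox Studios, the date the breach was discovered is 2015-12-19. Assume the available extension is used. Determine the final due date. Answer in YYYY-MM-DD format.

3 months after 2015-12-19 falls in March 2016; the last day of that month is 2016-03-31.
2016-03-31 falls on a Thursday. The rules make no weekend/holiday allowance, so it remains 2016-03-31.
Applying the 3-business-day extension: 3 business days after 2016-03-31 is 2016-04-05.
2016-04-05 falls on a Tuesday. The rules make no weekend/holiday allowance, so it remains 2016-04-05.
Deadline: 2016-04-05.

2016-04-05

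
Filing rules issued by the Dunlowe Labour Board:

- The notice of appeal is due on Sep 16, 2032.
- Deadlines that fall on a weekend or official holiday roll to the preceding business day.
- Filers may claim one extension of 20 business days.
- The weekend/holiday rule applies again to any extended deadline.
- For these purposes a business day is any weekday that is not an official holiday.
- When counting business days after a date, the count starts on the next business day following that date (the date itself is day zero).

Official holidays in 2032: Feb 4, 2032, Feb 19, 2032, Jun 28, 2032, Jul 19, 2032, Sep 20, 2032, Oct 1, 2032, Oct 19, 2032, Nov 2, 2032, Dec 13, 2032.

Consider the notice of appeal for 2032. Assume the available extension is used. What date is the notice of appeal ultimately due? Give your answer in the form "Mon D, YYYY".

The stated deadline is Sep 16, 2032.
Sep 16, 2032 is a Thursday and not a listed holiday, so it stands.
Counting 20 further business days from Sep 16, 2032 reaches Oct 18, 2032.
Oct 18, 2032 (Monday) is already a business day.
So the filing is due Oct 18, 2032.

Oct 18, 2032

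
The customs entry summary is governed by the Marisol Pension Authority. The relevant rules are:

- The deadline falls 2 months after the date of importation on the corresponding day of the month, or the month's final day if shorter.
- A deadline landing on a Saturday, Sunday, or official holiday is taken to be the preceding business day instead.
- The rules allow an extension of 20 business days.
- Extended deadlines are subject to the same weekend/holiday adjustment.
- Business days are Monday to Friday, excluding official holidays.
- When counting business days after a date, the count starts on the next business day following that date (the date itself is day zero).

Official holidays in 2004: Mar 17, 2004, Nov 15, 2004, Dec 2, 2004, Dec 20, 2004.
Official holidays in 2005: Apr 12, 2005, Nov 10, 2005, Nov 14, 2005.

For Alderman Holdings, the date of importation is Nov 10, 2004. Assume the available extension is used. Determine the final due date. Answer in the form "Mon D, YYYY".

Feb 7, 2005

2 months after Nov 10, 2004, on the same day of the month, is Jan 10, 2005.
Jan 10, 2005 (Monday) is already a business day.
The 20-business-day extension runs from Jan 10, 2005 to Feb 7, 2005.
Feb 7, 2005 falls on a Monday, which is a business day, so no adjustment is needed.
Final deadline: Feb 7, 2005.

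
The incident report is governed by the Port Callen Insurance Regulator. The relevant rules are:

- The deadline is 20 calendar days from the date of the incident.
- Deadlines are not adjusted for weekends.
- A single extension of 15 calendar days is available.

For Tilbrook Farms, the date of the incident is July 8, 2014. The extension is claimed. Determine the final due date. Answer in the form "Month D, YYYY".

August 12, 2014

20 calendar days after July 8, 2014 is July 28, 2014.
July 28, 2014 falls on a Monday. The rules make no weekend/holiday allowance, so it remains July 28, 2014.
With the 15-day extension, July 28, 2014 becomes August 12, 2014.
August 12, 2014 is a Tuesday; no weekend or holiday adjustment applies.
The final due date is August 12, 2014.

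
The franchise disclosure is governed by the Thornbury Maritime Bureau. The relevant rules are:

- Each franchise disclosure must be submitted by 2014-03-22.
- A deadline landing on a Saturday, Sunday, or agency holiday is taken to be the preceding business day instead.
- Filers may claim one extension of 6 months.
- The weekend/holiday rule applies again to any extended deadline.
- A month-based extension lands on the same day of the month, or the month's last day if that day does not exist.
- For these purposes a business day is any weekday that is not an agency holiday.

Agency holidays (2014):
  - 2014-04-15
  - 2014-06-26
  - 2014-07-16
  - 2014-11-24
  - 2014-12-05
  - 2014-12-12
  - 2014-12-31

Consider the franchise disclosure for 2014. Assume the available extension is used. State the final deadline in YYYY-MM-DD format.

The stated deadline is 2014-03-22.
2014-03-22 is a Saturday, so it moves to the preceding business day, 2014-03-21 (Friday).
Applying the 6 months extension: 6 months after 2014-03-21 is 2014-09-21.
2014-09-21 is a Sunday, so it moves to the preceding business day, 2014-09-19 (Friday).
The final due date is 2014-09-19.

2014-09-19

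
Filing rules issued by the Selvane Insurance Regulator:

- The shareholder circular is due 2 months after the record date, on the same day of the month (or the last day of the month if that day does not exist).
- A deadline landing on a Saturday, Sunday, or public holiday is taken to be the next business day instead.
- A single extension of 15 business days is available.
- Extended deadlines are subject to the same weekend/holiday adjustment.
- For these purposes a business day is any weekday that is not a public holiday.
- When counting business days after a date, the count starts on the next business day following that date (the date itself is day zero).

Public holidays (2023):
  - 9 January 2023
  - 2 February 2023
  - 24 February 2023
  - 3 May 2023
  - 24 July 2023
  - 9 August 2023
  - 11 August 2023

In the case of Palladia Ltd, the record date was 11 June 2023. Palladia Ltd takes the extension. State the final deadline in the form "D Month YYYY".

4 September 2023

2 months after 11 June 2023, on the same day of the month, is 11 August 2023.
11 August 2023 is a listed holiday; the next business day is 14 August 2023 (Monday).
Counting 15 further business days from 14 August 2023 reaches 4 September 2023.
4 September 2023 (Monday) is already a business day.
So the filing is due 4 September 2023.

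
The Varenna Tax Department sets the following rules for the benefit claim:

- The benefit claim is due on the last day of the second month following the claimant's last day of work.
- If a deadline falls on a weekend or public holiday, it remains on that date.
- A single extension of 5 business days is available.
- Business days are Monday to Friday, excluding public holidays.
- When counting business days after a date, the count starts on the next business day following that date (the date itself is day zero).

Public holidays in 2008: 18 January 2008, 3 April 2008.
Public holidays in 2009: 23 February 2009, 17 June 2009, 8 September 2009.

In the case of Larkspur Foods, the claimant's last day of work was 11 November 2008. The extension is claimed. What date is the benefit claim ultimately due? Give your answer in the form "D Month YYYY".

2 months after 11 November 2008 falls in January 2009; the last day of that month is 31 January 2009.
31 January 2009 falls on a Saturday. The rules make no weekend/holiday allowance, so it remains 31 January 2009.
The 5-business-day extension runs from 31 January 2009 to 6 February 2009.
6 February 2009 is a Friday; no weekend or holiday adjustment applies.
So the filing is due 6 February 2009.

6 February 2009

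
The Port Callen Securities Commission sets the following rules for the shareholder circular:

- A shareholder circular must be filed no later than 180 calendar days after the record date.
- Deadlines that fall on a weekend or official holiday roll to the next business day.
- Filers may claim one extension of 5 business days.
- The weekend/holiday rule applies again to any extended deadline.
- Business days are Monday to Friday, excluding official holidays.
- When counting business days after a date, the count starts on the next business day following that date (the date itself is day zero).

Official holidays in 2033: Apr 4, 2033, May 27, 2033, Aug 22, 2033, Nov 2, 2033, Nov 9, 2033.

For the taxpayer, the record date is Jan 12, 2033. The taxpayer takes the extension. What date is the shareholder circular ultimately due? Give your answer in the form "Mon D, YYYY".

Jul 18, 2033

Trigger date Jan 12, 2033 + 180 calendar days = Jul 11, 2033.
Jul 11, 2033 (Monday) is already a business day.
The 5-business-day extension runs from Jul 11, 2033 to Jul 18, 2033.
Jul 18, 2033 (Monday) is already a business day.
So the filing is due Jul 18, 2033.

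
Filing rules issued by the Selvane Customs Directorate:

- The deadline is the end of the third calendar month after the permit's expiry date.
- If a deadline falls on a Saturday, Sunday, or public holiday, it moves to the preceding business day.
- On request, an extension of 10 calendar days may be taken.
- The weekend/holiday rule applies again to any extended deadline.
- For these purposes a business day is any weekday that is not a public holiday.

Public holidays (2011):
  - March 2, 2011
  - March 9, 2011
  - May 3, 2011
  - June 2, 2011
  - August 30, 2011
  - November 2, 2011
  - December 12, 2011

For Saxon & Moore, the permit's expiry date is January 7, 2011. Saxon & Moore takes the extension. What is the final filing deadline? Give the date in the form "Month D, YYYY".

3 months after January 7, 2011 is April 2011; that month ends on April 30, 2011.
April 30, 2011 falls on a Saturday. Rolling to the preceding business day gives April 29, 2011, a Friday.
Add the 10 calendar-day extension to April 29, 2011: May 9, 2011.
Since May 9, 2011 is a Monday and not a holiday, the date is unchanged.
Final deadline: May 9, 2011.

May 9, 2011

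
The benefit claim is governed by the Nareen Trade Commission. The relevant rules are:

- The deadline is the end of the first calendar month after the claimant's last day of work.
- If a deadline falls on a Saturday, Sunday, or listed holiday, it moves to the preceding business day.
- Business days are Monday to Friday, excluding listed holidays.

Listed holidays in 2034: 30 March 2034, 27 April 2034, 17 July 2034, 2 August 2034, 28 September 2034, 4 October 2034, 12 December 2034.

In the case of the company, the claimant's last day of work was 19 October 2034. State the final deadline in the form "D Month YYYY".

1 month after 19 October 2034 is November 2034; that month ends on 30 November 2034.
30 November 2034 (Thursday) is already a business day.
Deadline: 30 November 2034.

30 November 2034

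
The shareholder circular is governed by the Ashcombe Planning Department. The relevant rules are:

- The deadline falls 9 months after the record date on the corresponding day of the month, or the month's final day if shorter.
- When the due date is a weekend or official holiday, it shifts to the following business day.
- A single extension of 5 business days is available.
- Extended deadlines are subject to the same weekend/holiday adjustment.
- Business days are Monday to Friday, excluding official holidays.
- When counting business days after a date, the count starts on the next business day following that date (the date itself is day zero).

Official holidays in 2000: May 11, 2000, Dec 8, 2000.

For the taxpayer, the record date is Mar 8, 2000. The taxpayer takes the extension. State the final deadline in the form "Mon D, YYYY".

Dec 18, 2000

9 months from Mar 8, 2000 is Dec 8, 2000.
Dec 8, 2000 falls on a listed holiday. Rolling to the next business day gives Dec 11, 2000, a Monday.
The 5-business-day extension runs from Dec 11, 2000 to Dec 18, 2000.
Dec 18, 2000 is a Monday and not a listed holiday, so it stands.
So the filing is due Dec 18, 2000.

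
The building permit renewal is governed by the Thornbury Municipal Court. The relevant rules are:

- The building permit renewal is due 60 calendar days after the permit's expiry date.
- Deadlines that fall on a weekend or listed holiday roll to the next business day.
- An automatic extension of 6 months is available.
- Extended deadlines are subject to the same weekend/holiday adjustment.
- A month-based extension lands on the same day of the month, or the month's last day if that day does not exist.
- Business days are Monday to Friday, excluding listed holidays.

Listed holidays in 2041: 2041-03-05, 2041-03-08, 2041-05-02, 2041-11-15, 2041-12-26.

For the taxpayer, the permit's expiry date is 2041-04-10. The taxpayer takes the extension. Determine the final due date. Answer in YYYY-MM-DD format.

2041-12-10

60 calendar days after 2041-04-10 is 2041-06-09.
2041-06-09 is a Sunday, so it moves to the next business day, 2041-06-10 (Monday).
Add 6 months to 2041-06-10: 2041-12-10.
2041-12-10 (Tuesday) is already a business day.
Final deadline: 2041-12-10.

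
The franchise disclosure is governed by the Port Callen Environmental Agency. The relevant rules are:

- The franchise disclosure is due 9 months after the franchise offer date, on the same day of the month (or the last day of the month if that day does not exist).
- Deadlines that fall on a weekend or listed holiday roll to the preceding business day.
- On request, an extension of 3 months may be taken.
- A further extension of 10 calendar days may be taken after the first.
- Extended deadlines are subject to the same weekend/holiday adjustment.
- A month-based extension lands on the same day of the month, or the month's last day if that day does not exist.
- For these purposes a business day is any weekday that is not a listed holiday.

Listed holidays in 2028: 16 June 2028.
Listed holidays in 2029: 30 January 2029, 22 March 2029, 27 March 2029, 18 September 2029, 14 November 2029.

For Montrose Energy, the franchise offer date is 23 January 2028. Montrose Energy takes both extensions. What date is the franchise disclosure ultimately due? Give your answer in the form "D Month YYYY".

9 months after 23 January 2028, on the same day of the month, is 23 October 2028.
23 October 2028 (Monday) is already a business day.
Add 3 months to 23 October 2028: 23 January 2029.
23 January 2029 (Tuesday) is already a business day.
The 10-calendar-day extension moves the deadline from 23 January 2029 to 2 February 2029.
Since 2 February 2029 is a Friday and not a holiday, the date is unchanged.
Final deadline: 2 February 2029.

2 February 2029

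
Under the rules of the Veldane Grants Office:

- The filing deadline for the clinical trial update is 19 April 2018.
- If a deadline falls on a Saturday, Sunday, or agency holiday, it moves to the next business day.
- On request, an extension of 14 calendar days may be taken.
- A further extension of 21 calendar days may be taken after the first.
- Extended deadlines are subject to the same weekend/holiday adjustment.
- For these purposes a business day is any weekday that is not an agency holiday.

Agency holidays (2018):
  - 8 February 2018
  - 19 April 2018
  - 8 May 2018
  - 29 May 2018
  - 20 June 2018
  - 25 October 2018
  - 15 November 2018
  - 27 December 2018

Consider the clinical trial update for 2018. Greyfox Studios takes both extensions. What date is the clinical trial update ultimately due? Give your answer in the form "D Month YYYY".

25 May 2018

Start from the fixed due date, 19 April 2018.
19 April 2018 is a listed holiday, so it moves to the next business day, 20 April 2018 (Friday).
Applying the 14-calendar-day extension: 20 April 2018 + 14 days = 4 May 2018.
4 May 2018 is a Friday and not a listed holiday, so it stands.
Add the 21 calendar-day extension to 4 May 2018: 25 May 2018.
25 May 2018 (Friday) is already a business day.
The final due date is 25 May 2018.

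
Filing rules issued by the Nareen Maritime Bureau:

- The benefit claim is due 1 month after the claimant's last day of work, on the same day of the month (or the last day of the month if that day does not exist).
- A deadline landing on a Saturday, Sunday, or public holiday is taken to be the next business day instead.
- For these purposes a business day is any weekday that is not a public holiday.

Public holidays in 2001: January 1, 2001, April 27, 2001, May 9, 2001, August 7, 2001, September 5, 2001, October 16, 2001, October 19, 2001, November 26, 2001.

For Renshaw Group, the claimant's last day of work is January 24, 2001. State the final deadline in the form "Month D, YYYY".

February 26, 2001

1 month from January 24, 2001 is February 24, 2001.
February 24, 2001 is a Saturday, so it moves to the next business day, February 26, 2001 (Monday).
Final deadline: February 26, 2001.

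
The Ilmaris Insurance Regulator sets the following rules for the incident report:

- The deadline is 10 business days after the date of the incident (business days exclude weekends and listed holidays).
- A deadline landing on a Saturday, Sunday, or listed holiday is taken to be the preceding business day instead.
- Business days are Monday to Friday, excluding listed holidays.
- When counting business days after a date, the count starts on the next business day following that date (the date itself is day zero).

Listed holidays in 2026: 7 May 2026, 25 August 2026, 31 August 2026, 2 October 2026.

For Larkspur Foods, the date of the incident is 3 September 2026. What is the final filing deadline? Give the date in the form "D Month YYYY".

17 September 2026

Counting 10 business days after 3 September 2026 (skipping weekends and listed holidays) reaches 17 September 2026.
Since 17 September 2026 is a Thursday and not a holiday, the date is unchanged.
So the filing is due 17 September 2026.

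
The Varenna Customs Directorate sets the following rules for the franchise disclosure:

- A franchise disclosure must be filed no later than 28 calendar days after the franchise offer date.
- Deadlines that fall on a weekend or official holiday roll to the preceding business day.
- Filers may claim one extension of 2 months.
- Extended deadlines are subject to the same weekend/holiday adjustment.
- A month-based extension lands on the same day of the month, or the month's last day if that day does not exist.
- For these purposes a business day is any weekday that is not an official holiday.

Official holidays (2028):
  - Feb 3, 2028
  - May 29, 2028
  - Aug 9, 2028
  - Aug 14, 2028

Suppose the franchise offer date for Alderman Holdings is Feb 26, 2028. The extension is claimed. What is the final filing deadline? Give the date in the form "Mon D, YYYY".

From Feb 26, 2028, 28 calendar days later is Mar 25, 2028.
Mar 25, 2028 falls on a Saturday. Rolling to the preceding business day gives Mar 24, 2028, a Friday.
Applying the 2 months extension: 2 months after Mar 24, 2028 is May 24, 2028.
May 24, 2028 (Wednesday) is already a business day.
So the filing is due May 24, 2028.

May 24, 2028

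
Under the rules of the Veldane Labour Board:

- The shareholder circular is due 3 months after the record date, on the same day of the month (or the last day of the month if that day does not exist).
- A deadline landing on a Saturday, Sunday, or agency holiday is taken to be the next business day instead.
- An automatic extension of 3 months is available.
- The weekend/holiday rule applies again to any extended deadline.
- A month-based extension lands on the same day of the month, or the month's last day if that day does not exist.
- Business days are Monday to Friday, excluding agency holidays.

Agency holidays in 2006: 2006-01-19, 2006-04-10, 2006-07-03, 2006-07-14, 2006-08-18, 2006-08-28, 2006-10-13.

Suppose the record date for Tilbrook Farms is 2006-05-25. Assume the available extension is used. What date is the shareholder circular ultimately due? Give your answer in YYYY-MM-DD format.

3 months after 2006-05-25, on the same day of the month, is 2006-08-25.
2006-08-25 falls on a Friday, which is a business day, so no adjustment is needed.
The 3 months extension carries 2006-08-25 to 2006-11-25.
2006-11-25 is a Saturday, so it moves to the next business day, 2006-11-27 (Monday).
Final deadline: 2006-11-27.

2006-11-27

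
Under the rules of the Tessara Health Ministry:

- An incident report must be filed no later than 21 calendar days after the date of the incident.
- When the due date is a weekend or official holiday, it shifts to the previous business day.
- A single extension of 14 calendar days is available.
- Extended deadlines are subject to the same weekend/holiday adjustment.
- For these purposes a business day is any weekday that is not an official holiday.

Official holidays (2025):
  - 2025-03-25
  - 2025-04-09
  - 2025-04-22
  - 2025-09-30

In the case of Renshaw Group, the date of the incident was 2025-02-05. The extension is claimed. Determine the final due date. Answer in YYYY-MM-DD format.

2025-03-12

From 2025-02-05, 21 calendar days later is 2025-02-26.
Since 2025-02-26 is a Wednesday and not a holiday, the date is unchanged.
Applying the 14-calendar-day extension: 2025-02-26 + 14 days = 2025-03-12.
2025-03-12 is a Wednesday and not a listed holiday, so it stands.
Deadline: 2025-03-12.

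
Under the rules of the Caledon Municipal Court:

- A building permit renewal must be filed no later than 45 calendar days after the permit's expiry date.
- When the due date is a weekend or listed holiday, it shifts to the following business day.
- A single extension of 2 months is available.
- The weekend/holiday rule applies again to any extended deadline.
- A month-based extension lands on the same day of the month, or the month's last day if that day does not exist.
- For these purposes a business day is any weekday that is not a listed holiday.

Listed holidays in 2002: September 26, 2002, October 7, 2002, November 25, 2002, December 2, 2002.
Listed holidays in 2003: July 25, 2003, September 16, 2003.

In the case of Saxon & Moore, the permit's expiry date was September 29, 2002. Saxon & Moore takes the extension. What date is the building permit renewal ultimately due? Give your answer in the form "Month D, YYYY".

January 13, 2003

45 calendar days after September 29, 2002 is November 13, 2002.
November 13, 2002 falls on a Wednesday, which is a business day, so no adjustment is needed.
The 2 months extension carries November 13, 2002 to January 13, 2003.
January 13, 2003 (Monday) is already a business day.
So the filing is due January 13, 2003.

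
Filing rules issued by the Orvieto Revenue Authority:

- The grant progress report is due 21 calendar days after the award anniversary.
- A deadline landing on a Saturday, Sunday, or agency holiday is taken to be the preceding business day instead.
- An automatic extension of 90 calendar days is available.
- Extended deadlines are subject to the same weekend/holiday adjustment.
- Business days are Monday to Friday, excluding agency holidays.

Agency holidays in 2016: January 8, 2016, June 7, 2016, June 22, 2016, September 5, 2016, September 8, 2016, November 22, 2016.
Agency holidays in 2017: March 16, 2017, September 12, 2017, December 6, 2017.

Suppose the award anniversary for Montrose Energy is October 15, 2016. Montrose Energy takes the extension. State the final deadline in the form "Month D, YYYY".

February 2, 2017

Trigger date October 15, 2016 + 21 calendar days = November 5, 2016.
November 5, 2016 is a Saturday, so it moves to the preceding business day, November 4, 2016 (Friday).
Add the 90 calendar-day extension to November 4, 2016: February 2, 2017.
February 2, 2017 falls on a Thursday, which is a business day, so no adjustment is needed.
Final deadline: February 2, 2017.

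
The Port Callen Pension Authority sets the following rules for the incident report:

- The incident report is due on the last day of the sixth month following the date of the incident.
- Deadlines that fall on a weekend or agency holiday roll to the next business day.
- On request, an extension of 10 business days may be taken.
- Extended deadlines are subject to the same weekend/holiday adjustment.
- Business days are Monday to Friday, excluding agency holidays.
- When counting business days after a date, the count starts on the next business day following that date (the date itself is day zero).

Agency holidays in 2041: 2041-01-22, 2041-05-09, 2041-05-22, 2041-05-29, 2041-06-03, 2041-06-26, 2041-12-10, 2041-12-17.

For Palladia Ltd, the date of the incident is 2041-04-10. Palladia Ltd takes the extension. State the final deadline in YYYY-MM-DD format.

2041-11-14

6 months after 2041-04-10 is October 2041; that month ends on 2041-10-31.
2041-10-31 falls on a Thursday, which is a business day, so no adjustment is needed.
Applying the 10-business-day extension: 10 business days after 2041-10-31 is 2041-11-14.
2041-11-14 (Thursday) is already a business day.
The final due date is 2041-11-14.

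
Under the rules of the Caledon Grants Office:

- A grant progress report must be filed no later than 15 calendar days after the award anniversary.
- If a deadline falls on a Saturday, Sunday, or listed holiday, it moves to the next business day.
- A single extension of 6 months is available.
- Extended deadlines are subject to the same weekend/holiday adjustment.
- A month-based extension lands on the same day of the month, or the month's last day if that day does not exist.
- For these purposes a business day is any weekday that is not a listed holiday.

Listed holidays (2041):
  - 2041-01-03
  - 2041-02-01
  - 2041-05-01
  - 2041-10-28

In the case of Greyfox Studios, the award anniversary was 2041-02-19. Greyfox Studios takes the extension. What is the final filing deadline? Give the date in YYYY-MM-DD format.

2041-09-06

Trigger date 2041-02-19 + 15 calendar days = 2041-03-06.
2041-03-06 (Wednesday) is already a business day.
Applying the 6 months extension: 6 months after 2041-03-06 is 2041-09-06.
2041-09-06 (Friday) is already a business day.
Final deadline: 2041-09-06.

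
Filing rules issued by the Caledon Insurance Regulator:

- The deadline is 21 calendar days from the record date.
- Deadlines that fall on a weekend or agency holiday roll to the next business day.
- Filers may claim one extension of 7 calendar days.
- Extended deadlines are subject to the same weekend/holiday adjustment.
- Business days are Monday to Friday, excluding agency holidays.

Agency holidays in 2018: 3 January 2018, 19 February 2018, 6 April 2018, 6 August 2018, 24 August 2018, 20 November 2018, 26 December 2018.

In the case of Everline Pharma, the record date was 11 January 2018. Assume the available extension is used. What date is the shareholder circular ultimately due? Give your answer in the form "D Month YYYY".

8 February 2018

21 calendar days after 11 January 2018 is 1 February 2018.
1 February 2018 falls on a Thursday, which is a business day, so no adjustment is needed.
With the 7-day extension, 1 February 2018 becomes 8 February 2018.
8 February 2018 (Thursday) is already a business day.
Final deadline: 8 February 2018.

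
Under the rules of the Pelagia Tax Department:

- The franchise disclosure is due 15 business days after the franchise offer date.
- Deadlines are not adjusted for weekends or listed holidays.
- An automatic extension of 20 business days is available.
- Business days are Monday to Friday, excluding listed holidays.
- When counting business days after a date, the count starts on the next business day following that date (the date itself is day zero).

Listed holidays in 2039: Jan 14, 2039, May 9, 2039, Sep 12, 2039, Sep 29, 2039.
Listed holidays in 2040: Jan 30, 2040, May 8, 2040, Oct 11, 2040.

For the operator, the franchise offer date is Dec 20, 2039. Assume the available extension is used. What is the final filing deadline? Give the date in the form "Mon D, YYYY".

Feb 8, 2040

Counting 15 business days after Dec 20, 2039 (skipping weekends and listed holidays) reaches Jan 10, 2040.
Jan 10, 2040 falls on a Tuesday. The rules make no weekend/holiday allowance, so it remains Jan 10, 2040.
The 20-business-day extension runs from Jan 10, 2040 to Feb 8, 2040.
No adjustment is made for weekends or holidays, so Feb 8, 2040 stands.
Deadline: Feb 8, 2040.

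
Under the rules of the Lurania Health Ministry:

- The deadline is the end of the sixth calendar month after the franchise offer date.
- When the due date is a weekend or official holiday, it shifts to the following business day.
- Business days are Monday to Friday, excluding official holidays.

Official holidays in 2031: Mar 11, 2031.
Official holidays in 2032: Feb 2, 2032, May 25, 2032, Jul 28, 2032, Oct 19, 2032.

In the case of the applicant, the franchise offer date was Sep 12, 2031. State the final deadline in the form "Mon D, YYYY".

Mar 31, 2032

6 months after Sep 12, 2031 falls in March 2032; the last day of that month is Mar 31, 2032.
Since Mar 31, 2032 is a Wednesday and not a holiday, the date is unchanged.
Final deadline: Mar 31, 2032.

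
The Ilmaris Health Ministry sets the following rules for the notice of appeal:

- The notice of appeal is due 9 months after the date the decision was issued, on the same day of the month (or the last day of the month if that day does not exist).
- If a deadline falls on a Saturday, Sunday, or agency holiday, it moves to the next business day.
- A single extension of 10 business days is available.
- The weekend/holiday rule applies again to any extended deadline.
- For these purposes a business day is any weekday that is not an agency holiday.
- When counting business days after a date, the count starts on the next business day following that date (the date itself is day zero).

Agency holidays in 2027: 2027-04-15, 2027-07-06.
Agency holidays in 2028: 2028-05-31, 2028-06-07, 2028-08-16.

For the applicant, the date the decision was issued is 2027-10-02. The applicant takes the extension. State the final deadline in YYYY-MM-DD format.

9 months from 2027-10-02 is 2028-07-02.
Because 2028-07-02 is a Sunday, the deadline becomes 2028-07-03 (Monday).
Applying the 10-business-day extension: 10 business days after 2028-07-03 is 2028-07-17.
2028-07-17 falls on a Monday, which is a business day, so no adjustment is needed.
So the filing is due 2028-07-17.

2028-07-17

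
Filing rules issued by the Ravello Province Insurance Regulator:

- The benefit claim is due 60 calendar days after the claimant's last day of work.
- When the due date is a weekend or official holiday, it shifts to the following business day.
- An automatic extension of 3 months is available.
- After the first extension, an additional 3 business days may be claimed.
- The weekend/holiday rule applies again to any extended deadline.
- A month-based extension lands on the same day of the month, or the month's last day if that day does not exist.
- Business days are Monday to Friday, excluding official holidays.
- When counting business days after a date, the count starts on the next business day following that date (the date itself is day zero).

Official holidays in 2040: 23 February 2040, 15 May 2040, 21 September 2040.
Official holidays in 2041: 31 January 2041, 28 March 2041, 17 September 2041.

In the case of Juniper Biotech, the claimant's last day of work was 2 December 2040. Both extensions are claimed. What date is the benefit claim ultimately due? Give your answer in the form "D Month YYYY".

Trigger date 2 December 2040 + 60 calendar days = 31 January 2041.
31 January 2041 is a listed holiday; the next business day is 1 February 2041 (Friday).
Applying the 3 months extension: 3 months after 1 February 2041 is 1 May 2041.
1 May 2041 is a Wednesday and not a listed holiday, so it stands.
The 3-business-day extension runs from 1 May 2041 to 6 May 2041.
6 May 2041 falls on a Monday, which is a business day, so no adjustment is needed.
The final due date is 6 May 2041.

6 May 2041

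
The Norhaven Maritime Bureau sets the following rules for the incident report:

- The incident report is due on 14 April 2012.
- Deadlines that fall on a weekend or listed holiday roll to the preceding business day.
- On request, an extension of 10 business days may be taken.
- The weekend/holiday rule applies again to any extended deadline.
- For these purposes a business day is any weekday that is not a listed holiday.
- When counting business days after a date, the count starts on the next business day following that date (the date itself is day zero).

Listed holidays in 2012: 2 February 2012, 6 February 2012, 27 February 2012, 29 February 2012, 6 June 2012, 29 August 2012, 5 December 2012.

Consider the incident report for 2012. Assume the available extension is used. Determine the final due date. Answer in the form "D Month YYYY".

The statutory due date is 14 April 2012.
14 April 2012 falls on a Saturday. Rolling to the preceding business day gives 13 April 2012, a Friday.
Counting 10 further business days from 13 April 2012 reaches 27 April 2012.
27 April 2012 (Friday) is already a business day.
Deadline: 27 April 2012.

27 April 2012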